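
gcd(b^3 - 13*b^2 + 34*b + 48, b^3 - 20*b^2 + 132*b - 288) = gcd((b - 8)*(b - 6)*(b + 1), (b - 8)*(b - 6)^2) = b^2 - 14*b + 48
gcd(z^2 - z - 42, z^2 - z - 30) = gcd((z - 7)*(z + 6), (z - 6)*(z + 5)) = 1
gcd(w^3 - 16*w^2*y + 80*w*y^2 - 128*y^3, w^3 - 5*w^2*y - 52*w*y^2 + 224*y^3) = w^2 - 12*w*y + 32*y^2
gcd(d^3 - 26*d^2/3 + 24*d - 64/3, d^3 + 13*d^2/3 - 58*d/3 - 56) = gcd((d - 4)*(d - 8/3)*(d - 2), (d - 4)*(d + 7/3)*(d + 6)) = d - 4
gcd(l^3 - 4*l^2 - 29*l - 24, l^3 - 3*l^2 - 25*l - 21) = l^2 + 4*l + 3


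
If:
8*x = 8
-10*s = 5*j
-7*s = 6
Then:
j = 12/7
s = -6/7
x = 1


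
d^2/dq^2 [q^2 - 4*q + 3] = 2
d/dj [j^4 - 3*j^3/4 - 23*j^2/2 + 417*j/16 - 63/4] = 4*j^3 - 9*j^2/4 - 23*j + 417/16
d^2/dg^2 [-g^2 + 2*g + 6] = -2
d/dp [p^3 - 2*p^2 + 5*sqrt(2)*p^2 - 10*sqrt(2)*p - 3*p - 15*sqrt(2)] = 3*p^2 - 4*p + 10*sqrt(2)*p - 10*sqrt(2) - 3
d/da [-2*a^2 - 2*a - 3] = -4*a - 2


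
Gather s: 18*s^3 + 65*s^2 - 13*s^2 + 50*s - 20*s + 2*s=18*s^3 + 52*s^2 + 32*s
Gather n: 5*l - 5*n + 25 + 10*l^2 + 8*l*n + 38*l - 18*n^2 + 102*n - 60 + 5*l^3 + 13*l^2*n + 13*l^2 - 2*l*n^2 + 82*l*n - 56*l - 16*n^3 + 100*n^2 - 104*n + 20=5*l^3 + 23*l^2 - 13*l - 16*n^3 + n^2*(82 - 2*l) + n*(13*l^2 + 90*l - 7) - 15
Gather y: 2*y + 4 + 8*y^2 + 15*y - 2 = 8*y^2 + 17*y + 2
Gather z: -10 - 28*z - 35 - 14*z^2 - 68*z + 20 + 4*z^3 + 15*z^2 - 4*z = 4*z^3 + z^2 - 100*z - 25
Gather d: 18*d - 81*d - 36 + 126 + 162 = 252 - 63*d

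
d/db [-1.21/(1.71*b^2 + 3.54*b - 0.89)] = (4.1382*b + 4.2834)/(1.71*b^2 + 3.54*b - 0.89)^2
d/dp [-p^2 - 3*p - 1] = -2*p - 3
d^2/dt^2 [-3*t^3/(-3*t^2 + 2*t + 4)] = 48*t*(2*t^2 + 3*t + 6)/(27*t^6 - 54*t^5 - 72*t^4 + 136*t^3 + 96*t^2 - 96*t - 64)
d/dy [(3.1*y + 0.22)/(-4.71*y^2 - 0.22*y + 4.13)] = (14.601*y^2 + 2.0724*y + 12.8514)/(22.1841*y^4 + 2.0724*y^3 - 38.8562*y^2 - 1.8172*y + 17.0569)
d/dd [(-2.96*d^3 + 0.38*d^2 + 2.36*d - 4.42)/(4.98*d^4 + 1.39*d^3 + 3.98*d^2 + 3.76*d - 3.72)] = (14.7408*d^6 - 3.7848*d^5 - 47.5674*d^4 + 59.2264*d^3 + 43.501*d^2 + 32.356*d + 7.84)/(24.8004*d^8 + 13.8444*d^7 + 41.5729*d^6 + 48.514*d^5 - 10.758*d^4 + 19.588*d^3 - 15.4736*d^2 - 27.9744*d + 13.8384)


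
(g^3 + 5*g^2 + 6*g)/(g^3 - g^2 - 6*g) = (g + 3)/(g - 3)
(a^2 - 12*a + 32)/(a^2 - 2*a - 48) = (a - 4)/(a + 6)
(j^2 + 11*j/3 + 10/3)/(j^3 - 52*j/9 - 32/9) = 3*(3*j + 5)/(9*j^2 - 18*j - 16)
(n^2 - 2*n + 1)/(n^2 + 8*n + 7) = (n^2 - 2*n + 1)/(n^2 + 8*n + 7)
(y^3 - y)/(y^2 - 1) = y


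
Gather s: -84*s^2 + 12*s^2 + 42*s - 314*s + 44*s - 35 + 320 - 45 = -72*s^2 - 228*s + 240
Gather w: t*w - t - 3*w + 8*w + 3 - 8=-t + w*(t + 5) - 5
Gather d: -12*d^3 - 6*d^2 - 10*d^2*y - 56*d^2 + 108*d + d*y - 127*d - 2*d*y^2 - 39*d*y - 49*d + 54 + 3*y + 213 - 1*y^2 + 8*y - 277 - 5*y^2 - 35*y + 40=-12*d^3 + d^2*(-10*y - 62) + d*(-2*y^2 - 38*y - 68) - 6*y^2 - 24*y + 30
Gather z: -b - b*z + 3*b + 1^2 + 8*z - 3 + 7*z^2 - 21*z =2*b + 7*z^2 + z*(-b - 13) - 2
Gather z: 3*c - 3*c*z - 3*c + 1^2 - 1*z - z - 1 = z*(-3*c - 2)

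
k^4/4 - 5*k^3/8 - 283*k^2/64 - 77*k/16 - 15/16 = (k/4 + 1/2)*(k - 6)*(k + 1/4)*(k + 5/4)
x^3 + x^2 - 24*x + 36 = (x - 3)*(x - 2)*(x + 6)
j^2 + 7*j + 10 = (j + 2)*(j + 5)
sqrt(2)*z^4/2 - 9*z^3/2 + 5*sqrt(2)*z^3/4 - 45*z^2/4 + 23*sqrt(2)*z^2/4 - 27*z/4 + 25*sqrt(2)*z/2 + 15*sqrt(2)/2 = (z + 3/2)*(z - 5*sqrt(2)/2)*(z - 2*sqrt(2))*(sqrt(2)*z/2 + sqrt(2)/2)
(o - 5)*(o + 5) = o^2 - 25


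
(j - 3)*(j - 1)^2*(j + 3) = j^4 - 2*j^3 - 8*j^2 + 18*j - 9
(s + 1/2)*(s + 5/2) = s^2 + 3*s + 5/4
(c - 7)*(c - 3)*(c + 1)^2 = c^4 - 8*c^3 + 2*c^2 + 32*c + 21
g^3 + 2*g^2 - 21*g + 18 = (g - 3)*(g - 1)*(g + 6)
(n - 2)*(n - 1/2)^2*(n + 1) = n^4 - 2*n^3 - 3*n^2/4 + 7*n/4 - 1/2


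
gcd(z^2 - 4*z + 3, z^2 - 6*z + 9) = z - 3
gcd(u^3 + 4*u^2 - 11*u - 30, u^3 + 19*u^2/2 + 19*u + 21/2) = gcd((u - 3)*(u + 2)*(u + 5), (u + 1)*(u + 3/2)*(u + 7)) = 1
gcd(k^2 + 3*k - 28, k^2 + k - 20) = k - 4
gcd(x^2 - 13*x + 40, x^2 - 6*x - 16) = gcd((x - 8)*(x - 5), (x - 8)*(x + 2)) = x - 8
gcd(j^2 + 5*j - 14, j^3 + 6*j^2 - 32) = j - 2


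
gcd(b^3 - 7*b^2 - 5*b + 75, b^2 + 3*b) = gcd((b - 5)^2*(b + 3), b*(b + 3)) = b + 3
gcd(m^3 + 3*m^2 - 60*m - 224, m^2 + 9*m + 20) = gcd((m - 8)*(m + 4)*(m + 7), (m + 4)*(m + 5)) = m + 4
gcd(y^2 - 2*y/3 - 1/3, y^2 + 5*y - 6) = y - 1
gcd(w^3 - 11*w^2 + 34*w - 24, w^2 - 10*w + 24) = w^2 - 10*w + 24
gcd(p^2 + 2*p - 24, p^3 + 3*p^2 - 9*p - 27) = 1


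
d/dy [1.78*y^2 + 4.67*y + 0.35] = 3.56*y + 4.67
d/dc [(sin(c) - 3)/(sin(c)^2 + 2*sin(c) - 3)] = (6*sin(c) + cos(c)^2 + 2)*cos(c)/(sin(c)^2 + 2*sin(c) - 3)^2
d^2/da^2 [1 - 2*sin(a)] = 2*sin(a)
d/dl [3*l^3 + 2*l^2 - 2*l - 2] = 9*l^2 + 4*l - 2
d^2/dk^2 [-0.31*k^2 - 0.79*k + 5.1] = -0.620000000000000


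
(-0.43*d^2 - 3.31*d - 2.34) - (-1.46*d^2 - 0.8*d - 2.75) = 1.03*d^2 - 2.51*d + 0.41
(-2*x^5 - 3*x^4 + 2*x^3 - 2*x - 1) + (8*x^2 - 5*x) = -2*x^5 - 3*x^4 + 2*x^3 + 8*x^2 - 7*x - 1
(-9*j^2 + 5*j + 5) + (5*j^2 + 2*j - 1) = -4*j^2 + 7*j + 4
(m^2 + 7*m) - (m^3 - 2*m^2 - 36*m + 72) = -m^3 + 3*m^2 + 43*m - 72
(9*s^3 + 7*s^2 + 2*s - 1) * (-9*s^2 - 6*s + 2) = -81*s^5 - 117*s^4 - 42*s^3 + 11*s^2 + 10*s - 2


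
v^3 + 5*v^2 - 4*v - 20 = (v - 2)*(v + 2)*(v + 5)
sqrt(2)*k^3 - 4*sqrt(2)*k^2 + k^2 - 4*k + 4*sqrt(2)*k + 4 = (k - 2)^2*(sqrt(2)*k + 1)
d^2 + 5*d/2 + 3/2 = (d + 1)*(d + 3/2)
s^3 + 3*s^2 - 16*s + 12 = (s - 2)*(s - 1)*(s + 6)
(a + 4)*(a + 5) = a^2 + 9*a + 20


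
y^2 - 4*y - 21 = (y - 7)*(y + 3)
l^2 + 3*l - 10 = (l - 2)*(l + 5)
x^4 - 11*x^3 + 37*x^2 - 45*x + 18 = (x - 6)*(x - 3)*(x - 1)^2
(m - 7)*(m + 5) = m^2 - 2*m - 35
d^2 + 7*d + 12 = (d + 3)*(d + 4)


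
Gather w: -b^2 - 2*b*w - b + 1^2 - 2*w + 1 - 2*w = -b^2 - b + w*(-2*b - 4) + 2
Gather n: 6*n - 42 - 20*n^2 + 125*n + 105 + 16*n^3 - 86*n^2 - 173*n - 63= 16*n^3 - 106*n^2 - 42*n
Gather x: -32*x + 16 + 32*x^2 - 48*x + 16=32*x^2 - 80*x + 32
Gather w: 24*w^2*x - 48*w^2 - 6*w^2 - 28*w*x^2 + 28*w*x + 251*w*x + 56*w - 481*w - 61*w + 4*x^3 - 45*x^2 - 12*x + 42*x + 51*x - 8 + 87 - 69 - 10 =w^2*(24*x - 54) + w*(-28*x^2 + 279*x - 486) + 4*x^3 - 45*x^2 + 81*x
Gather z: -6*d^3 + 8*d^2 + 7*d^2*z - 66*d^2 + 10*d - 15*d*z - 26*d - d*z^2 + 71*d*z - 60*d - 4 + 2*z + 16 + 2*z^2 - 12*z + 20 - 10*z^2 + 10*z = -6*d^3 - 58*d^2 - 76*d + z^2*(-d - 8) + z*(7*d^2 + 56*d) + 32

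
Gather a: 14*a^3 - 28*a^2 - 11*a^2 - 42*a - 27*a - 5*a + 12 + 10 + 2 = 14*a^3 - 39*a^2 - 74*a + 24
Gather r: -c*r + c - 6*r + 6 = c + r*(-c - 6) + 6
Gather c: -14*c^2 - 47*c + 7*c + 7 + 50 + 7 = -14*c^2 - 40*c + 64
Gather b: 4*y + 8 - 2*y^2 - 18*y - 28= -2*y^2 - 14*y - 20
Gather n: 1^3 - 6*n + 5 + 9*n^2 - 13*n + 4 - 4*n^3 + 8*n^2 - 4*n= -4*n^3 + 17*n^2 - 23*n + 10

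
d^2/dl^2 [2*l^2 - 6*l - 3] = 4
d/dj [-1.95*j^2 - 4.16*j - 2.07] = -3.9*j - 4.16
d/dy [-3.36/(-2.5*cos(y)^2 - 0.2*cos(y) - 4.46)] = (16.8*cos(y) + 0.672)*sin(y)/(2.5*cos(y)^2 + 0.2*cos(y) + 4.46)^2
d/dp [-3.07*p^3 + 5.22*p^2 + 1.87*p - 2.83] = -9.21*p^2 + 10.44*p + 1.87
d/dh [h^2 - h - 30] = 2*h - 1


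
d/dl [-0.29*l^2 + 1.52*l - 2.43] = 1.52 - 0.58*l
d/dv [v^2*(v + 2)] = v*(3*v + 4)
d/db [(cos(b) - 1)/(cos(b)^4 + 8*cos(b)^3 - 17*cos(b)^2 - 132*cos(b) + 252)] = (3*sin(b)^4 + 35*sin(b)^2 + 43*cos(b) + 3*cos(3*b) - 158)*sin(b)/((cos(b) - 3)^2*(cos(b) - 2)^2*(cos(b) + 6)^2*(cos(b) + 7)^2)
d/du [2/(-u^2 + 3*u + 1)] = 2*(2*u - 3)/(-u^2 + 3*u + 1)^2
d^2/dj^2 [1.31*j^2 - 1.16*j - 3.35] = 2.62000000000000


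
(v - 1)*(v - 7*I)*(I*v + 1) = I*v^3 + 8*v^2 - I*v^2 - 8*v - 7*I*v + 7*I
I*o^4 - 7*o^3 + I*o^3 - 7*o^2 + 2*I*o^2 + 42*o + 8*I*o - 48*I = (o - 2)*(o + 3)*(o + 8*I)*(I*o + 1)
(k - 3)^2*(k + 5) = k^3 - k^2 - 21*k + 45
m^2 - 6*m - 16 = (m - 8)*(m + 2)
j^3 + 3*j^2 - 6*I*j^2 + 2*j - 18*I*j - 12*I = (j + 1)*(j + 2)*(j - 6*I)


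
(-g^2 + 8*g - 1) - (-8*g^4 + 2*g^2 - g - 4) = 8*g^4 - 3*g^2 + 9*g + 3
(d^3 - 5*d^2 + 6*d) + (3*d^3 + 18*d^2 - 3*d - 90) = 4*d^3 + 13*d^2 + 3*d - 90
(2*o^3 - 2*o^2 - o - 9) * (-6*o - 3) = -12*o^4 + 6*o^3 + 12*o^2 + 57*o + 27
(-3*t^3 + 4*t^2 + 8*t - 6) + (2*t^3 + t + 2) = -t^3 + 4*t^2 + 9*t - 4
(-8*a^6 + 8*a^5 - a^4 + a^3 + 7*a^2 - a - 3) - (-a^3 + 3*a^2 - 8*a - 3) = -8*a^6 + 8*a^5 - a^4 + 2*a^3 + 4*a^2 + 7*a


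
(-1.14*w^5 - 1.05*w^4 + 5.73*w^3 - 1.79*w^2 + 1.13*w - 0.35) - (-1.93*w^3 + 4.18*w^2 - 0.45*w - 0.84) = -1.14*w^5 - 1.05*w^4 + 7.66*w^3 - 5.97*w^2 + 1.58*w + 0.49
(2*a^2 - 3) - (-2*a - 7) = 2*a^2 + 2*a + 4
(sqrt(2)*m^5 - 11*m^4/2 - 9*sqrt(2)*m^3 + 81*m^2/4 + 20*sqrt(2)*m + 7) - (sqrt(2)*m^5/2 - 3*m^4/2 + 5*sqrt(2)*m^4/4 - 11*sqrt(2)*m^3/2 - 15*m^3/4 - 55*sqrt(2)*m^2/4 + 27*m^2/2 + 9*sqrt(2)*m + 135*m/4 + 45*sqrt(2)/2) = sqrt(2)*m^5/2 - 4*m^4 - 5*sqrt(2)*m^4/4 - 7*sqrt(2)*m^3/2 + 15*m^3/4 + 27*m^2/4 + 55*sqrt(2)*m^2/4 - 135*m/4 + 11*sqrt(2)*m - 45*sqrt(2)/2 + 7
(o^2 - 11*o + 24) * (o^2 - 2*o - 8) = o^4 - 13*o^3 + 38*o^2 + 40*o - 192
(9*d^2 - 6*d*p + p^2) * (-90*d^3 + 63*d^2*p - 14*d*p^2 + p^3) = -810*d^5 + 1107*d^4*p - 594*d^3*p^2 + 156*d^2*p^3 - 20*d*p^4 + p^5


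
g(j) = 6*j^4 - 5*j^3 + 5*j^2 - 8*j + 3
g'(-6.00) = -5792.00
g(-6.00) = 9087.00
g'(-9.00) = -18809.00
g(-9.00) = 43491.00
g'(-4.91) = -3259.62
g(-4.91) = 4241.88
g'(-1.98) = -272.90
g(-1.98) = 169.47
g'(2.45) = 279.41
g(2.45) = 156.06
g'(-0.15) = -9.92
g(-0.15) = 4.33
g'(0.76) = 1.47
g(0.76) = -0.39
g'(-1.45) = -127.20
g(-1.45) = 66.88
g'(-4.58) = -2674.17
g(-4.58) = 3264.94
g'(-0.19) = -10.61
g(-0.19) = 4.74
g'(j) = 24*j^3 - 15*j^2 + 10*j - 8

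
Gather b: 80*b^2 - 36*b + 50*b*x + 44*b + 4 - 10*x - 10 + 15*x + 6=80*b^2 + b*(50*x + 8) + 5*x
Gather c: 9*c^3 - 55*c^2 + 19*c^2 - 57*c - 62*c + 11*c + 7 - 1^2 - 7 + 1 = 9*c^3 - 36*c^2 - 108*c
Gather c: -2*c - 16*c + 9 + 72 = 81 - 18*c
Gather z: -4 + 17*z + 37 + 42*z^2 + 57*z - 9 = 42*z^2 + 74*z + 24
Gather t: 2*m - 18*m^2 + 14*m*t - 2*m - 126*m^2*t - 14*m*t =-126*m^2*t - 18*m^2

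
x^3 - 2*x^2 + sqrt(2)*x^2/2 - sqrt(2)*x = x*(x - 2)*(x + sqrt(2)/2)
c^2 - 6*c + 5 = (c - 5)*(c - 1)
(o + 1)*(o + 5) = o^2 + 6*o + 5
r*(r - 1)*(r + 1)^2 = r^4 + r^3 - r^2 - r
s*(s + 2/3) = s^2 + 2*s/3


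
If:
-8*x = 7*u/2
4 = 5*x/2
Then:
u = -128/35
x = 8/5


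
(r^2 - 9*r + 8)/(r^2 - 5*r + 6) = (r^2 - 9*r + 8)/(r^2 - 5*r + 6)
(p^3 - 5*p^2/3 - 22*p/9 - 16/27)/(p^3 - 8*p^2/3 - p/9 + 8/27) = (3*p + 2)/(3*p - 1)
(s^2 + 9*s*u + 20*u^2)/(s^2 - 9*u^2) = (s^2 + 9*s*u + 20*u^2)/(s^2 - 9*u^2)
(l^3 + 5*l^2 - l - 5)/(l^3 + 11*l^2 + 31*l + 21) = (l^2 + 4*l - 5)/(l^2 + 10*l + 21)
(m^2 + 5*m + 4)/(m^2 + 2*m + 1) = (m + 4)/(m + 1)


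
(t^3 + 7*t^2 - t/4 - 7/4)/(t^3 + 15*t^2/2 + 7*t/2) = (t - 1/2)/t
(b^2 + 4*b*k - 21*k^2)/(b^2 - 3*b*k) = (b + 7*k)/b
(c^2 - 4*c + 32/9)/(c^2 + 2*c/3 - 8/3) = (c - 8/3)/(c + 2)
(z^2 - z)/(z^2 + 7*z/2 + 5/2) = 2*z*(z - 1)/(2*z^2 + 7*z + 5)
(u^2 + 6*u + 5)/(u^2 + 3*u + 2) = (u + 5)/(u + 2)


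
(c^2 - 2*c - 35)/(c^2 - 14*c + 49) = (c + 5)/(c - 7)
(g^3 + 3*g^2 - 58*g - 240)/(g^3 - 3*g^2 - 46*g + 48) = (g + 5)/(g - 1)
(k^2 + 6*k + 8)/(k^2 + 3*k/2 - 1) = 2*(k + 4)/(2*k - 1)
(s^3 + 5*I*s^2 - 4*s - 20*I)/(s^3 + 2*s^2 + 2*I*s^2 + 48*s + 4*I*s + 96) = (s^2 + s*(-2 + 5*I) - 10*I)/(s^2 + 2*I*s + 48)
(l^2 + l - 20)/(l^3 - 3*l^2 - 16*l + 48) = (l + 5)/(l^2 + l - 12)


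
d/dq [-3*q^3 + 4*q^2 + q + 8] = -9*q^2 + 8*q + 1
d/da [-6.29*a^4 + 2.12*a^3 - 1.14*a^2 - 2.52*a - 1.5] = -25.16*a^3 + 6.36*a^2 - 2.28*a - 2.52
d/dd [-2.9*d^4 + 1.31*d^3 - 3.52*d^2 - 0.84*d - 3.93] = -11.6*d^3 + 3.93*d^2 - 7.04*d - 0.84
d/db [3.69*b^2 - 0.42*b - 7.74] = 7.38*b - 0.42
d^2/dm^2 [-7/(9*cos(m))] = 7*(cos(m)^2 - 2)/(9*cos(m)^3)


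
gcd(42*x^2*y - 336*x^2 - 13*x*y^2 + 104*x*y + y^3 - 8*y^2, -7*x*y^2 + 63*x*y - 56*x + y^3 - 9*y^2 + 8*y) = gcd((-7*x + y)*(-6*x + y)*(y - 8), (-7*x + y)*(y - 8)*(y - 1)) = 7*x*y - 56*x - y^2 + 8*y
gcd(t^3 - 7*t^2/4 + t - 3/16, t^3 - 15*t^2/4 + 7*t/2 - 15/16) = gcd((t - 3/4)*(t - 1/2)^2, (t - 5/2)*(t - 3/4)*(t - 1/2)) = t^2 - 5*t/4 + 3/8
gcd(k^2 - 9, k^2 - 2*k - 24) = 1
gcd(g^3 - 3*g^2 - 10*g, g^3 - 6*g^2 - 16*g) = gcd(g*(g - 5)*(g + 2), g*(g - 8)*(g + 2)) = g^2 + 2*g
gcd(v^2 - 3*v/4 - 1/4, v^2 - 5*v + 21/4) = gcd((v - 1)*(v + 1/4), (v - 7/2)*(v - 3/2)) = 1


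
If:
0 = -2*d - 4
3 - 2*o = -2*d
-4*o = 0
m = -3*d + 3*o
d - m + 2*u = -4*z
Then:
No Solution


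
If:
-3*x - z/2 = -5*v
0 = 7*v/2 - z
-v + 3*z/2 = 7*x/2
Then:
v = 0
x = 0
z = 0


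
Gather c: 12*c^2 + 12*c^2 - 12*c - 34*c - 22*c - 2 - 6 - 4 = 24*c^2 - 68*c - 12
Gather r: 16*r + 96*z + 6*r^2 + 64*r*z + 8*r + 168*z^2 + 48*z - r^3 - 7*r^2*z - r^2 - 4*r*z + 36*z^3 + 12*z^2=-r^3 + r^2*(5 - 7*z) + r*(60*z + 24) + 36*z^3 + 180*z^2 + 144*z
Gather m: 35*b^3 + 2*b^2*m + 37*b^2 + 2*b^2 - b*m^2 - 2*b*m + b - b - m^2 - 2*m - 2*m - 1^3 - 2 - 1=35*b^3 + 39*b^2 + m^2*(-b - 1) + m*(2*b^2 - 2*b - 4) - 4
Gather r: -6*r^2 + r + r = -6*r^2 + 2*r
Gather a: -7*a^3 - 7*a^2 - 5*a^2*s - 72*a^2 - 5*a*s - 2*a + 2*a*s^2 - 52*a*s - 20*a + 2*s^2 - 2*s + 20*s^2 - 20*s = -7*a^3 + a^2*(-5*s - 79) + a*(2*s^2 - 57*s - 22) + 22*s^2 - 22*s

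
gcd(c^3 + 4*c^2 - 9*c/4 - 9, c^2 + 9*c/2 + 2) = c + 4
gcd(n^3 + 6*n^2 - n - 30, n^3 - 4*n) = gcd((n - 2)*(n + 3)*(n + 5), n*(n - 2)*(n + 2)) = n - 2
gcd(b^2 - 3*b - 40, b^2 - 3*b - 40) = b^2 - 3*b - 40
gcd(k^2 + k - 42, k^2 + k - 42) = k^2 + k - 42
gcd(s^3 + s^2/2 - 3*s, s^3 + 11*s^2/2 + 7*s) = s^2 + 2*s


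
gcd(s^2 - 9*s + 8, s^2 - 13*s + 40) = s - 8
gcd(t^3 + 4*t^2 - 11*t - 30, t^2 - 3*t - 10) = t + 2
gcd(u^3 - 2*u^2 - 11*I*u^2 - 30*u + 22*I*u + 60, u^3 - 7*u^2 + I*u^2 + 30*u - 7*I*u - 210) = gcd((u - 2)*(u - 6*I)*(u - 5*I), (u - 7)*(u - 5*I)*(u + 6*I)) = u - 5*I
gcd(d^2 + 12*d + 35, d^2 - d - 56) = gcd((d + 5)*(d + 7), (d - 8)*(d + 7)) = d + 7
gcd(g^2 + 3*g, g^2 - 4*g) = g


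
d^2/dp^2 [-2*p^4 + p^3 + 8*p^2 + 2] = -24*p^2 + 6*p + 16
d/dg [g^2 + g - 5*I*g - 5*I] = 2*g + 1 - 5*I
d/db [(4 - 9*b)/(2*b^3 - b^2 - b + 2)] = (-18*b^3 + 9*b^2 + 9*b - (9*b - 4)*(-6*b^2 + 2*b + 1) - 18)/(2*b^3 - b^2 - b + 2)^2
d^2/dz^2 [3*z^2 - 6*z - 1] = 6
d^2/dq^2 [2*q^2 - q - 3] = 4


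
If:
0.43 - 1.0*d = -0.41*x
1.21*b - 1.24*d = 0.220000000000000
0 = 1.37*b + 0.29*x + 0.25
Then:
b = 0.09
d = -0.09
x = -1.27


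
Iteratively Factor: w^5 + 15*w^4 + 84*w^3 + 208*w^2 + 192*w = (w + 4)*(w^4 + 11*w^3 + 40*w^2 + 48*w) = (w + 4)^2*(w^3 + 7*w^2 + 12*w) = w*(w + 4)^2*(w^2 + 7*w + 12) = w*(w + 3)*(w + 4)^2*(w + 4)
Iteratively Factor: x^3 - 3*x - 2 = (x + 1)*(x^2 - x - 2) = (x - 2)*(x + 1)*(x + 1)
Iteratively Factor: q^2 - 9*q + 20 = (q - 4)*(q - 5)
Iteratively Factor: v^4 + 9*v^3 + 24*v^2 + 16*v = (v + 4)*(v^3 + 5*v^2 + 4*v) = (v + 1)*(v + 4)*(v^2 + 4*v) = v*(v + 1)*(v + 4)*(v + 4)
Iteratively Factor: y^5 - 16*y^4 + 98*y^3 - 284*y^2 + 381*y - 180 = (y - 3)*(y^4 - 13*y^3 + 59*y^2 - 107*y + 60) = (y - 3)*(y - 1)*(y^3 - 12*y^2 + 47*y - 60) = (y - 5)*(y - 3)*(y - 1)*(y^2 - 7*y + 12) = (y - 5)*(y - 3)^2*(y - 1)*(y - 4)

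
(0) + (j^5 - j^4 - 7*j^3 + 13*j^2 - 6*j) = j^5 - j^4 - 7*j^3 + 13*j^2 - 6*j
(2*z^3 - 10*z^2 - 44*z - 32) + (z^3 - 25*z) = 3*z^3 - 10*z^2 - 69*z - 32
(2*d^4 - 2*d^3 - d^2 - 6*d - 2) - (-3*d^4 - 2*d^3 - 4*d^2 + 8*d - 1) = 5*d^4 + 3*d^2 - 14*d - 1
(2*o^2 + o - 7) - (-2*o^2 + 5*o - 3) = 4*o^2 - 4*o - 4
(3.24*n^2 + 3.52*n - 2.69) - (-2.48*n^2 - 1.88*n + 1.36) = 5.72*n^2 + 5.4*n - 4.05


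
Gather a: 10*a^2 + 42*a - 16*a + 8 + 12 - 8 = 10*a^2 + 26*a + 12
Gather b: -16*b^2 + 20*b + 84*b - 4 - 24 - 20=-16*b^2 + 104*b - 48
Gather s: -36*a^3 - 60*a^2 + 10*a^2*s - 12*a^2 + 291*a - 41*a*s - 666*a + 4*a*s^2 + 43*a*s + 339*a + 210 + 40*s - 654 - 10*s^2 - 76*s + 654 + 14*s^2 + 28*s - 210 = -36*a^3 - 72*a^2 - 36*a + s^2*(4*a + 4) + s*(10*a^2 + 2*a - 8)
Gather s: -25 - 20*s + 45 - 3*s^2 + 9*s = -3*s^2 - 11*s + 20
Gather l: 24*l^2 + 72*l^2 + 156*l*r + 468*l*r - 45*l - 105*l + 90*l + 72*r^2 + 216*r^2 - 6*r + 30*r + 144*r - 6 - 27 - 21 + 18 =96*l^2 + l*(624*r - 60) + 288*r^2 + 168*r - 36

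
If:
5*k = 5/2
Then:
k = 1/2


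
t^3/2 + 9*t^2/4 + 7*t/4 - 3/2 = (t/2 + 1)*(t - 1/2)*(t + 3)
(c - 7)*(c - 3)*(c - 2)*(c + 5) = c^4 - 7*c^3 - 19*c^2 + 163*c - 210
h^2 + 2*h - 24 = (h - 4)*(h + 6)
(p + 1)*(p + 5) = p^2 + 6*p + 5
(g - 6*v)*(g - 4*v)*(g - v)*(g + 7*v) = g^4 - 4*g^3*v - 43*g^2*v^2 + 214*g*v^3 - 168*v^4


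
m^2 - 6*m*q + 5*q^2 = (m - 5*q)*(m - q)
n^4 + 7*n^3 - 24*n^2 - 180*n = n*(n - 5)*(n + 6)^2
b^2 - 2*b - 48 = (b - 8)*(b + 6)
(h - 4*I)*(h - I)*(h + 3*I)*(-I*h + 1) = -I*h^4 - h^3 - 13*I*h^2 - h - 12*I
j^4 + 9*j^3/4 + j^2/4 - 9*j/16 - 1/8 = (j - 1/2)*(j + 1/4)*(j + 1/2)*(j + 2)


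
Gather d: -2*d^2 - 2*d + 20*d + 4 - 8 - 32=-2*d^2 + 18*d - 36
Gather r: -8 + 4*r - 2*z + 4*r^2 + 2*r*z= 4*r^2 + r*(2*z + 4) - 2*z - 8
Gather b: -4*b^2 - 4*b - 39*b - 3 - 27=-4*b^2 - 43*b - 30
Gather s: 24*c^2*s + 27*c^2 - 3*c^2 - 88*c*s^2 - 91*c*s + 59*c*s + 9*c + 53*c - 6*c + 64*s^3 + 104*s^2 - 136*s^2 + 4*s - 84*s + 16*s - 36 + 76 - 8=24*c^2 + 56*c + 64*s^3 + s^2*(-88*c - 32) + s*(24*c^2 - 32*c - 64) + 32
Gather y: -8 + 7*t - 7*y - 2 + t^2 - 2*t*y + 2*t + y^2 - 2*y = t^2 + 9*t + y^2 + y*(-2*t - 9) - 10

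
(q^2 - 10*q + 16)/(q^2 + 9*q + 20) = (q^2 - 10*q + 16)/(q^2 + 9*q + 20)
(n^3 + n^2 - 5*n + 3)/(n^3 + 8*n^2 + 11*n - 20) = (n^2 + 2*n - 3)/(n^2 + 9*n + 20)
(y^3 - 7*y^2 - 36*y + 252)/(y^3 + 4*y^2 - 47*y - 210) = (y - 6)/(y + 5)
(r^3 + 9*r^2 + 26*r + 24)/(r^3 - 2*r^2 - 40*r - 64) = (r + 3)/(r - 8)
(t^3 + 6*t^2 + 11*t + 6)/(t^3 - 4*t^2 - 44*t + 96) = (t^3 + 6*t^2 + 11*t + 6)/(t^3 - 4*t^2 - 44*t + 96)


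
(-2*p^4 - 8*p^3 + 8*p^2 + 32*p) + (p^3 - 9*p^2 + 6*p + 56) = -2*p^4 - 7*p^3 - p^2 + 38*p + 56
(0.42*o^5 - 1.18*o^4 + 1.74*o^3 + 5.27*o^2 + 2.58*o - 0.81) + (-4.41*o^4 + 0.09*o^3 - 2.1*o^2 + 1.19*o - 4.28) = 0.42*o^5 - 5.59*o^4 + 1.83*o^3 + 3.17*o^2 + 3.77*o - 5.09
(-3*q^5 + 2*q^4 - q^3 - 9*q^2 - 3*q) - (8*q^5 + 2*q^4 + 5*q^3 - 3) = -11*q^5 - 6*q^3 - 9*q^2 - 3*q + 3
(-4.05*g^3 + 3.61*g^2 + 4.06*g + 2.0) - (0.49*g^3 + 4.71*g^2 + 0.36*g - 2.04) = -4.54*g^3 - 1.1*g^2 + 3.7*g + 4.04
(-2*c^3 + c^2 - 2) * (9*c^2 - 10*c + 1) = -18*c^5 + 29*c^4 - 12*c^3 - 17*c^2 + 20*c - 2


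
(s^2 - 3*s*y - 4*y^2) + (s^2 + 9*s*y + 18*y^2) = 2*s^2 + 6*s*y + 14*y^2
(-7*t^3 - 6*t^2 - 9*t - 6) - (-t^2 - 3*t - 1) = -7*t^3 - 5*t^2 - 6*t - 5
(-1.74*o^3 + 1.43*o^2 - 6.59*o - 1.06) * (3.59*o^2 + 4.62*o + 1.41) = -6.2466*o^5 - 2.9051*o^4 - 19.5049*o^3 - 32.2349*o^2 - 14.1891*o - 1.4946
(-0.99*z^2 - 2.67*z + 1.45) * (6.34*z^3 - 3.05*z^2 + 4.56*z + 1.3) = -6.2766*z^5 - 13.9083*z^4 + 12.8221*z^3 - 17.8847*z^2 + 3.141*z + 1.885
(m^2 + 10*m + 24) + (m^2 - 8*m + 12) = 2*m^2 + 2*m + 36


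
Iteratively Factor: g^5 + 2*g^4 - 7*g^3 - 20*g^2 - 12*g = (g + 1)*(g^4 + g^3 - 8*g^2 - 12*g) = (g + 1)*(g + 2)*(g^3 - g^2 - 6*g) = g*(g + 1)*(g + 2)*(g^2 - g - 6) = g*(g + 1)*(g + 2)^2*(g - 3)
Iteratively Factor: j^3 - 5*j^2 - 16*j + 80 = (j + 4)*(j^2 - 9*j + 20) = (j - 5)*(j + 4)*(j - 4)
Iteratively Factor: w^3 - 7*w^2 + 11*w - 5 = (w - 1)*(w^2 - 6*w + 5) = (w - 5)*(w - 1)*(w - 1)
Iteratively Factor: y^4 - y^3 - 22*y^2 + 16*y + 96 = (y - 4)*(y^3 + 3*y^2 - 10*y - 24) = (y - 4)*(y + 4)*(y^2 - y - 6) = (y - 4)*(y - 3)*(y + 4)*(y + 2)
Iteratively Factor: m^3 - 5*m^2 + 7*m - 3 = (m - 1)*(m^2 - 4*m + 3) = (m - 1)^2*(m - 3)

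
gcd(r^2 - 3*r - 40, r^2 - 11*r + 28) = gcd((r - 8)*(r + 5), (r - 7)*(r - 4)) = 1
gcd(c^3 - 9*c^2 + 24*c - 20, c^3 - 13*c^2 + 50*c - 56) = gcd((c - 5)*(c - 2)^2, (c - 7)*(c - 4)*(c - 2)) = c - 2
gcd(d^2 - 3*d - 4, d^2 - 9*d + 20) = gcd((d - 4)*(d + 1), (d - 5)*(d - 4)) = d - 4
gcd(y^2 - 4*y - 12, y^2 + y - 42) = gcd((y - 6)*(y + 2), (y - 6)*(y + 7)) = y - 6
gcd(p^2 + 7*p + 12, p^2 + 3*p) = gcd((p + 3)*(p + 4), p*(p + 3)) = p + 3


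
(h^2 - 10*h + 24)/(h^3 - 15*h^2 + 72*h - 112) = (h - 6)/(h^2 - 11*h + 28)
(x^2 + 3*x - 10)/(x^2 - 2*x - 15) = (-x^2 - 3*x + 10)/(-x^2 + 2*x + 15)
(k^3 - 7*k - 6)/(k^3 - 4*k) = (k^2 - 2*k - 3)/(k*(k - 2))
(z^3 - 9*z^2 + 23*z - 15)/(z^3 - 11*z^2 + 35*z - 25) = (z - 3)/(z - 5)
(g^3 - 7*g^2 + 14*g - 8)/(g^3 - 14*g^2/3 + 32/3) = 3*(g - 1)/(3*g + 4)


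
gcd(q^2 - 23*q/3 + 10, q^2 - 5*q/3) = q - 5/3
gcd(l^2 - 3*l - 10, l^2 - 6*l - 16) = l + 2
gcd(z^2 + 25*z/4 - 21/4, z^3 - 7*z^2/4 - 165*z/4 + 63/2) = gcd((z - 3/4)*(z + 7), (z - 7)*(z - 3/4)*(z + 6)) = z - 3/4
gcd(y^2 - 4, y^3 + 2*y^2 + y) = 1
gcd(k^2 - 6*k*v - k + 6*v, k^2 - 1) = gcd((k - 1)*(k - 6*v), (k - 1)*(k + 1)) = k - 1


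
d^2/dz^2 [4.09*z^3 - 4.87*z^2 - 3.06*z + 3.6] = 24.54*z - 9.74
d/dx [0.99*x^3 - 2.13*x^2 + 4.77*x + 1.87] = 2.97*x^2 - 4.26*x + 4.77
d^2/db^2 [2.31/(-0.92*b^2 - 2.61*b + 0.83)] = (3.910368*b^2 + 11.093544*b - 2.31*(1.84*b + 2.61)*(3.68*b + 5.22) - 3.527832)/(0.92*b^2 + 2.61*b - 0.83)^3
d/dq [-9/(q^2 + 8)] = 18*q/(q^2 + 8)^2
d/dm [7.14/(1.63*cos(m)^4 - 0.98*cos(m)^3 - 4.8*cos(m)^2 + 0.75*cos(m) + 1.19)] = (46.5528*cos(m)^3 - 20.9916*cos(m)^2 - 68.544*cos(m) + 5.355)*sin(m)/(1.63*cos(m)^4 - 0.98*cos(m)^3 - 4.8*cos(m)^2 + 0.75*cos(m) + 1.19)^2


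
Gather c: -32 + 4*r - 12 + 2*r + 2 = 6*r - 42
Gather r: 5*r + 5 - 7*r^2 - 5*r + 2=7 - 7*r^2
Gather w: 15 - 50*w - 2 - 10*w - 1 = 12 - 60*w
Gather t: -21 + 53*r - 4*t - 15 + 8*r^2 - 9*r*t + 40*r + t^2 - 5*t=8*r^2 + 93*r + t^2 + t*(-9*r - 9) - 36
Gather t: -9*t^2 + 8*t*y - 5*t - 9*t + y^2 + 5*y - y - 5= -9*t^2 + t*(8*y - 14) + y^2 + 4*y - 5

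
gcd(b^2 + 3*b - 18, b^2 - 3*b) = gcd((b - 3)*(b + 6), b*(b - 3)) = b - 3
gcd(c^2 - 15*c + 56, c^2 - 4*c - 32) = c - 8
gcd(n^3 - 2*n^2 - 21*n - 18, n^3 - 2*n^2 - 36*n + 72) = n - 6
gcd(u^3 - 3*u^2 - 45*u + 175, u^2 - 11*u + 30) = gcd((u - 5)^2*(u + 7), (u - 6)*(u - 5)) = u - 5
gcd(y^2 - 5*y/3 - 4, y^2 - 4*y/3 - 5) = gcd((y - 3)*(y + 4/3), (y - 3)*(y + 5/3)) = y - 3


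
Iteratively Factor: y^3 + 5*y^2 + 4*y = (y + 1)*(y^2 + 4*y) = (y + 1)*(y + 4)*(y)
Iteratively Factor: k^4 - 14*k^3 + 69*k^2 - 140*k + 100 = (k - 2)*(k^3 - 12*k^2 + 45*k - 50) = (k - 5)*(k - 2)*(k^2 - 7*k + 10) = (k - 5)^2*(k - 2)*(k - 2)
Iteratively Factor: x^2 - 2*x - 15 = (x - 5)*(x + 3)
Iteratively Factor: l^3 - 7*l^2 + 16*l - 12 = (l - 2)*(l^2 - 5*l + 6) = (l - 2)^2*(l - 3)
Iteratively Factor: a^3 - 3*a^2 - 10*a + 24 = (a - 2)*(a^2 - a - 12) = (a - 2)*(a + 3)*(a - 4)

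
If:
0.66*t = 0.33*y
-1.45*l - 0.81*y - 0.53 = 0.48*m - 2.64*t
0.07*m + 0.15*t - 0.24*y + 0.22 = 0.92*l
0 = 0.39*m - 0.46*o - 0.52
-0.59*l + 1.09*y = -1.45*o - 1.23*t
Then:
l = 0.04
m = -0.11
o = -1.22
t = 0.53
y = 1.05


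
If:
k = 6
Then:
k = 6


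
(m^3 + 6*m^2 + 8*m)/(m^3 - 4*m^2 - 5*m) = (m^2 + 6*m + 8)/(m^2 - 4*m - 5)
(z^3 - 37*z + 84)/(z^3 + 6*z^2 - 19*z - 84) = (z - 3)/(z + 3)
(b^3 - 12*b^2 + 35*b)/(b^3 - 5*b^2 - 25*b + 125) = b*(b - 7)/(b^2 - 25)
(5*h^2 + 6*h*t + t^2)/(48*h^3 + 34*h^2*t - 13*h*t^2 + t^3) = (5*h + t)/(48*h^2 - 14*h*t + t^2)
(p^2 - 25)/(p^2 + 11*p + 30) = (p - 5)/(p + 6)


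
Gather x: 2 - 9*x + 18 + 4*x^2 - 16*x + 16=4*x^2 - 25*x + 36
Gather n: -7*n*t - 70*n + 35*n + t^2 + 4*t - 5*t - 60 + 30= n*(-7*t - 35) + t^2 - t - 30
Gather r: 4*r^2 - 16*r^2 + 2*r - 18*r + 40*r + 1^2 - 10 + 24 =-12*r^2 + 24*r + 15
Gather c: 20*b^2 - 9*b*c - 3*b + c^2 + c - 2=20*b^2 - 3*b + c^2 + c*(1 - 9*b) - 2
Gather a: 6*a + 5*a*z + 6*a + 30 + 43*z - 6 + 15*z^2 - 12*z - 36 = a*(5*z + 12) + 15*z^2 + 31*z - 12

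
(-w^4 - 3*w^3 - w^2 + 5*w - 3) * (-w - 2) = w^5 + 5*w^4 + 7*w^3 - 3*w^2 - 7*w + 6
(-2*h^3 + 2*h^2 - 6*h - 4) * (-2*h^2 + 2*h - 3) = 4*h^5 - 8*h^4 + 22*h^3 - 10*h^2 + 10*h + 12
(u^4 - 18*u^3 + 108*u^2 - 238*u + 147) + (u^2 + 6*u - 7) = u^4 - 18*u^3 + 109*u^2 - 232*u + 140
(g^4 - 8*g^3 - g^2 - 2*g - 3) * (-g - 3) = -g^5 + 5*g^4 + 25*g^3 + 5*g^2 + 9*g + 9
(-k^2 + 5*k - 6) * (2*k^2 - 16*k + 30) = -2*k^4 + 26*k^3 - 122*k^2 + 246*k - 180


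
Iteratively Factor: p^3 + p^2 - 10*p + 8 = (p - 1)*(p^2 + 2*p - 8) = (p - 1)*(p + 4)*(p - 2)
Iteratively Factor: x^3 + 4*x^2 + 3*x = (x + 1)*(x^2 + 3*x) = (x + 1)*(x + 3)*(x)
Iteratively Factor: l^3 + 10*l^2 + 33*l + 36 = (l + 4)*(l^2 + 6*l + 9) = (l + 3)*(l + 4)*(l + 3)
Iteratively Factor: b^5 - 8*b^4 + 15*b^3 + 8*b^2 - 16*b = (b + 1)*(b^4 - 9*b^3 + 24*b^2 - 16*b) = (b - 4)*(b + 1)*(b^3 - 5*b^2 + 4*b) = (b - 4)^2*(b + 1)*(b^2 - b) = (b - 4)^2*(b - 1)*(b + 1)*(b)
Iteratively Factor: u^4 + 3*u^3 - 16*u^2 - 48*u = (u)*(u^3 + 3*u^2 - 16*u - 48) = u*(u + 3)*(u^2 - 16) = u*(u - 4)*(u + 3)*(u + 4)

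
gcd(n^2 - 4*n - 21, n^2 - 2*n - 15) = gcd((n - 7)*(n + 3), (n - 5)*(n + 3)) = n + 3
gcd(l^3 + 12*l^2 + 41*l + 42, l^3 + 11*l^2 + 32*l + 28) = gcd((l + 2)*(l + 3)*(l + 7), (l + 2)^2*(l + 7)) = l^2 + 9*l + 14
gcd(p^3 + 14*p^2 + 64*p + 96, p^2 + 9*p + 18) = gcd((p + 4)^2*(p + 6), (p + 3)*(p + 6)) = p + 6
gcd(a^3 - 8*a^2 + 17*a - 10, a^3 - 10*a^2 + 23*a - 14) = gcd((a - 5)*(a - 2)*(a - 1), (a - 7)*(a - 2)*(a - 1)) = a^2 - 3*a + 2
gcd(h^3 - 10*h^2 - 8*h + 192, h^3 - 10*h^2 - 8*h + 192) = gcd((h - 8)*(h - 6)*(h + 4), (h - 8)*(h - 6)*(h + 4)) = h^3 - 10*h^2 - 8*h + 192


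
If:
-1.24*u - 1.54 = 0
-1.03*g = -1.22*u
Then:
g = -1.47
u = -1.24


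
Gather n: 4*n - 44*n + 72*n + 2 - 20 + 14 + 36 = 32*n + 32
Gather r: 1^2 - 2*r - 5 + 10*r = 8*r - 4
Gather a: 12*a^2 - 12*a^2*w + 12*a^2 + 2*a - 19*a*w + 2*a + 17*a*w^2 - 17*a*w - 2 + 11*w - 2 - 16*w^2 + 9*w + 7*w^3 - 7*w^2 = a^2*(24 - 12*w) + a*(17*w^2 - 36*w + 4) + 7*w^3 - 23*w^2 + 20*w - 4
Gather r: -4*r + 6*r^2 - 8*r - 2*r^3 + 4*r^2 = -2*r^3 + 10*r^2 - 12*r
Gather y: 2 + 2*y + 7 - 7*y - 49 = -5*y - 40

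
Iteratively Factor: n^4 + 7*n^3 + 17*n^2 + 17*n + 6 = (n + 2)*(n^3 + 5*n^2 + 7*n + 3) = (n + 1)*(n + 2)*(n^2 + 4*n + 3) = (n + 1)^2*(n + 2)*(n + 3)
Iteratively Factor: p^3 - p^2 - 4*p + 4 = (p + 2)*(p^2 - 3*p + 2) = (p - 2)*(p + 2)*(p - 1)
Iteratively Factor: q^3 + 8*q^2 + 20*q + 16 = (q + 2)*(q^2 + 6*q + 8) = (q + 2)*(q + 4)*(q + 2)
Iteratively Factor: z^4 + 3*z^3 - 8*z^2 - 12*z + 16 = (z + 4)*(z^3 - z^2 - 4*z + 4) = (z - 2)*(z + 4)*(z^2 + z - 2) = (z - 2)*(z + 2)*(z + 4)*(z - 1)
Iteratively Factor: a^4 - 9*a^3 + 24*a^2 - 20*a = (a)*(a^3 - 9*a^2 + 24*a - 20) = a*(a - 2)*(a^2 - 7*a + 10) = a*(a - 5)*(a - 2)*(a - 2)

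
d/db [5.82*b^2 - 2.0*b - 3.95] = 11.64*b - 2.0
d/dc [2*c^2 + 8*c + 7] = 4*c + 8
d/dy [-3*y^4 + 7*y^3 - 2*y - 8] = -12*y^3 + 21*y^2 - 2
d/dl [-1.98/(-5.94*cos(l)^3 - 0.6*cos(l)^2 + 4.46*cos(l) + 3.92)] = (35.2836*cos(l)^2 + 2.376*cos(l) - 8.8308)*sin(l)/(5.94*cos(l)^3 + 0.6*cos(l)^2 - 4.46*cos(l) - 3.92)^2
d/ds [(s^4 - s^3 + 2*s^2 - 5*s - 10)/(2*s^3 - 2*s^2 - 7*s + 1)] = (2*s^6 - 4*s^5 - 23*s^4 + 38*s^3 + 33*s^2 - 36*s - 75)/(4*s^6 - 8*s^5 - 24*s^4 + 32*s^3 + 45*s^2 - 14*s + 1)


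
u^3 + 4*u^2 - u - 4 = (u - 1)*(u + 1)*(u + 4)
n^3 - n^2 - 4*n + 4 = (n - 2)*(n - 1)*(n + 2)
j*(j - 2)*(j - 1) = j^3 - 3*j^2 + 2*j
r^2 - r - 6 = (r - 3)*(r + 2)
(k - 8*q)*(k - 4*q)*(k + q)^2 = k^4 - 10*k^3*q + 9*k^2*q^2 + 52*k*q^3 + 32*q^4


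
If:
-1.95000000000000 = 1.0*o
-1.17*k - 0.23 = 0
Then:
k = -0.20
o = -1.95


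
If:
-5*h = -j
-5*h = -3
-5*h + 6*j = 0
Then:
No Solution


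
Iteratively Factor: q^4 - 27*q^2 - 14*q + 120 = (q - 5)*(q^3 + 5*q^2 - 2*q - 24) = (q - 5)*(q - 2)*(q^2 + 7*q + 12) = (q - 5)*(q - 2)*(q + 4)*(q + 3)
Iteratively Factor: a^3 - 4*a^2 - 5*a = (a + 1)*(a^2 - 5*a) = (a - 5)*(a + 1)*(a)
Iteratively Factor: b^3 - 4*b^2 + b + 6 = (b - 2)*(b^2 - 2*b - 3) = (b - 3)*(b - 2)*(b + 1)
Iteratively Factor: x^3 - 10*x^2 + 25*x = (x - 5)*(x^2 - 5*x) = (x - 5)^2*(x)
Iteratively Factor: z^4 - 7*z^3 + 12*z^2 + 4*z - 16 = (z + 1)*(z^3 - 8*z^2 + 20*z - 16) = (z - 2)*(z + 1)*(z^2 - 6*z + 8) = (z - 2)^2*(z + 1)*(z - 4)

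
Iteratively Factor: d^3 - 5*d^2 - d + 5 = (d - 5)*(d^2 - 1) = (d - 5)*(d + 1)*(d - 1)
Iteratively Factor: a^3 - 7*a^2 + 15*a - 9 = (a - 1)*(a^2 - 6*a + 9) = (a - 3)*(a - 1)*(a - 3)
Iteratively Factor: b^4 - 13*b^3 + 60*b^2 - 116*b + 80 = (b - 2)*(b^3 - 11*b^2 + 38*b - 40) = (b - 4)*(b - 2)*(b^2 - 7*b + 10) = (b - 4)*(b - 2)^2*(b - 5)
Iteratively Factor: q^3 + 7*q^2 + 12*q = (q + 3)*(q^2 + 4*q) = (q + 3)*(q + 4)*(q)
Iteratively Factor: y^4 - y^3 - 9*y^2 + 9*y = (y + 3)*(y^3 - 4*y^2 + 3*y) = y*(y + 3)*(y^2 - 4*y + 3) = y*(y - 3)*(y + 3)*(y - 1)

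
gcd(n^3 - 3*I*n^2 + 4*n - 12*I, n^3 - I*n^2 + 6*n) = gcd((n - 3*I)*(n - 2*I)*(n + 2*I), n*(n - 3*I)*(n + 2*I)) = n^2 - I*n + 6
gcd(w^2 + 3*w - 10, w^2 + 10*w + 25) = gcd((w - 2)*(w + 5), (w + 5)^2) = w + 5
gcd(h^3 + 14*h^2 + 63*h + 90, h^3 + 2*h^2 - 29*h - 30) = h + 6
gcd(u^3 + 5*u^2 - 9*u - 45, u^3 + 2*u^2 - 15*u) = u^2 + 2*u - 15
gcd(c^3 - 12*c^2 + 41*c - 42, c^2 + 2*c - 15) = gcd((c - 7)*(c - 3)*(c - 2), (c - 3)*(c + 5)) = c - 3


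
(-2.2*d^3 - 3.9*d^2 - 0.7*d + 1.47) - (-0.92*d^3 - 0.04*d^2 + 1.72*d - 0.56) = -1.28*d^3 - 3.86*d^2 - 2.42*d + 2.03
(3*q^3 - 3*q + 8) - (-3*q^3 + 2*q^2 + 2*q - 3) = 6*q^3 - 2*q^2 - 5*q + 11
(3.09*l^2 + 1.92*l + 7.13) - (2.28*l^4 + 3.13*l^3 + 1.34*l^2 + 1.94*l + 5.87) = -2.28*l^4 - 3.13*l^3 + 1.75*l^2 - 0.02*l + 1.26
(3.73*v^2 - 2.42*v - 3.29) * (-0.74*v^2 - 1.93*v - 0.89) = -2.7602*v^4 - 5.4081*v^3 + 3.7855*v^2 + 8.5035*v + 2.9281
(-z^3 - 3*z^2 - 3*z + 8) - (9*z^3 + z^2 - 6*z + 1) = -10*z^3 - 4*z^2 + 3*z + 7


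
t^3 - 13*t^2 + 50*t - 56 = (t - 7)*(t - 4)*(t - 2)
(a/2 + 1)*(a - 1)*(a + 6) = a^3/2 + 7*a^2/2 + 2*a - 6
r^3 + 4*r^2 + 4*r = r*(r + 2)^2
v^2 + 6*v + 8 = (v + 2)*(v + 4)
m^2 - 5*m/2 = m*(m - 5/2)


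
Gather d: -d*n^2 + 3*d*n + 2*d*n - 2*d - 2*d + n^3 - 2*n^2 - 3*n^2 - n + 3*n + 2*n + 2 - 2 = d*(-n^2 + 5*n - 4) + n^3 - 5*n^2 + 4*n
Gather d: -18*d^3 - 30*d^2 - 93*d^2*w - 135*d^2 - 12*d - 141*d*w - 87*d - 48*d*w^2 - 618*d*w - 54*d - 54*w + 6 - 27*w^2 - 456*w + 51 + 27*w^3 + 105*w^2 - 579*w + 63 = -18*d^3 + d^2*(-93*w - 165) + d*(-48*w^2 - 759*w - 153) + 27*w^3 + 78*w^2 - 1089*w + 120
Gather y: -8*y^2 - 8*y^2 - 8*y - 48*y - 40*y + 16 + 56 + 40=-16*y^2 - 96*y + 112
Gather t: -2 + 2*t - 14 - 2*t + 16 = 0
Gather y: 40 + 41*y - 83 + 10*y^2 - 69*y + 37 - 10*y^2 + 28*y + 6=0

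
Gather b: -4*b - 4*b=-8*b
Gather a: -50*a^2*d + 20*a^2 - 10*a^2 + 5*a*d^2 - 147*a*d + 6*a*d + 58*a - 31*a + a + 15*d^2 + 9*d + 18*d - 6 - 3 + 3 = a^2*(10 - 50*d) + a*(5*d^2 - 141*d + 28) + 15*d^2 + 27*d - 6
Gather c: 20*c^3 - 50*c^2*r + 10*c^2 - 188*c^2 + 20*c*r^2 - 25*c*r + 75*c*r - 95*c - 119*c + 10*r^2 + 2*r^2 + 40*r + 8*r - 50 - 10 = 20*c^3 + c^2*(-50*r - 178) + c*(20*r^2 + 50*r - 214) + 12*r^2 + 48*r - 60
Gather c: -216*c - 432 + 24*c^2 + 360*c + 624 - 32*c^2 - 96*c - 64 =-8*c^2 + 48*c + 128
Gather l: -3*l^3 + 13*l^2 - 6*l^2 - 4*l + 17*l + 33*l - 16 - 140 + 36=-3*l^3 + 7*l^2 + 46*l - 120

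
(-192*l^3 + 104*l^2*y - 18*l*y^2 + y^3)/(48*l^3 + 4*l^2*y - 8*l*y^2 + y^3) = (-8*l + y)/(2*l + y)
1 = 1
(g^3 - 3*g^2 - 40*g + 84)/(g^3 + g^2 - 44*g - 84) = (g - 2)/(g + 2)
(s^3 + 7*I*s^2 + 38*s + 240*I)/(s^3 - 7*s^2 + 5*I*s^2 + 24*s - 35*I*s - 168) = (s^2 - I*s + 30)/(s^2 - s*(7 + 3*I) + 21*I)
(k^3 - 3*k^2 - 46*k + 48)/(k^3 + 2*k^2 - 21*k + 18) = (k - 8)/(k - 3)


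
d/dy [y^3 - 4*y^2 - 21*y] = 3*y^2 - 8*y - 21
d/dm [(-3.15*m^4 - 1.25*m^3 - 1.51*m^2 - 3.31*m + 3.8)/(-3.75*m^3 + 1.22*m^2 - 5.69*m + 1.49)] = (11.8125*m^6 - 7.686*m^5 + 46.583*m^4 - 29.374*m^3 + 49.7926*m^2 - 13.7718*m + 16.6901)/(14.0625*m^6 - 9.15*m^5 + 44.1634*m^4 - 25.0586*m^3 + 36.0117*m^2 - 16.9562*m + 2.2201)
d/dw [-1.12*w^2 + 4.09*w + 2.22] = 4.09 - 2.24*w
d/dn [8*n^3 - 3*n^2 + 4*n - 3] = 24*n^2 - 6*n + 4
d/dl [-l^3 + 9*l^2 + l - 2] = -3*l^2 + 18*l + 1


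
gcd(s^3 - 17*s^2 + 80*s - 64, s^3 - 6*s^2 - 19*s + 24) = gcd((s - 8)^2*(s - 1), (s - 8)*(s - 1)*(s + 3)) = s^2 - 9*s + 8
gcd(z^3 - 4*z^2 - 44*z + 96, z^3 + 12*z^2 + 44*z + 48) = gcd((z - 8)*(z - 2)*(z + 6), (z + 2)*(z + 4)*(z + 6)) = z + 6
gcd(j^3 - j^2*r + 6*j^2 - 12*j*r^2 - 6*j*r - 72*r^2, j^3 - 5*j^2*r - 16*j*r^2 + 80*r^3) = -j + 4*r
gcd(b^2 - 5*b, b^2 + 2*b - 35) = b - 5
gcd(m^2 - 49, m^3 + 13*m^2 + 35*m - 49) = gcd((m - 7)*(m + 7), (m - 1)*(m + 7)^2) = m + 7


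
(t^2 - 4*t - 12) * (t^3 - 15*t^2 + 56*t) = t^5 - 19*t^4 + 104*t^3 - 44*t^2 - 672*t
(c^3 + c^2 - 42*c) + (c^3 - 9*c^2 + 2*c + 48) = 2*c^3 - 8*c^2 - 40*c + 48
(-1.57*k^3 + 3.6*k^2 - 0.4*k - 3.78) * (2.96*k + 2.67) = -4.6472*k^4 + 6.4641*k^3 + 8.428*k^2 - 12.2568*k - 10.0926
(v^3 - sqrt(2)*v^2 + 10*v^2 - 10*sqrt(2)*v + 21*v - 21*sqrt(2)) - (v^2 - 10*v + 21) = v^3 - sqrt(2)*v^2 + 9*v^2 - 10*sqrt(2)*v + 31*v - 21*sqrt(2) - 21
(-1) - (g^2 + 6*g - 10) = -g^2 - 6*g + 9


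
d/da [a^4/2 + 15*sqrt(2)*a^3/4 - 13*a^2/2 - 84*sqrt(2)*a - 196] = 2*a^3 + 45*sqrt(2)*a^2/4 - 13*a - 84*sqrt(2)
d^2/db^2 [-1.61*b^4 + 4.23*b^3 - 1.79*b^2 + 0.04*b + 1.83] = -19.32*b^2 + 25.38*b - 3.58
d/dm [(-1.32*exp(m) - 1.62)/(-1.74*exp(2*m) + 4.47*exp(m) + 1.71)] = (-2.2968*exp(2*m) - 5.6376*exp(m) + 4.9842)*exp(m)/(3.0276*exp(4*m) - 15.5556*exp(3*m) + 14.0301*exp(2*m) + 15.2874*exp(m) + 2.9241)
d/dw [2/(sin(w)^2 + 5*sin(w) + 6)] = -2*(2*sin(w) + 5)*cos(w)/(sin(w)^2 + 5*sin(w) + 6)^2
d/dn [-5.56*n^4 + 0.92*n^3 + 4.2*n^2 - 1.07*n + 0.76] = -22.24*n^3 + 2.76*n^2 + 8.4*n - 1.07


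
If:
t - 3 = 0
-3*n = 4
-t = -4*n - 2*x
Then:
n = -4/3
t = 3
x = 25/6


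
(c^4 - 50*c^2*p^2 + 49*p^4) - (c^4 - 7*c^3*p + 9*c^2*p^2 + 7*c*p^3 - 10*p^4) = 7*c^3*p - 59*c^2*p^2 - 7*c*p^3 + 59*p^4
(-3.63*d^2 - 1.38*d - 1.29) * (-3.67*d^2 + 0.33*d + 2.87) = 13.3221*d^4 + 3.8667*d^3 - 6.1392*d^2 - 4.3863*d - 3.7023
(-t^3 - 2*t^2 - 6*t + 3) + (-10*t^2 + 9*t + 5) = -t^3 - 12*t^2 + 3*t + 8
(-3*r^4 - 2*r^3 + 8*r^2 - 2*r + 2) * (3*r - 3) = -9*r^5 + 3*r^4 + 30*r^3 - 30*r^2 + 12*r - 6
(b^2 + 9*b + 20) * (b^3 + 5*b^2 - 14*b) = b^5 + 14*b^4 + 51*b^3 - 26*b^2 - 280*b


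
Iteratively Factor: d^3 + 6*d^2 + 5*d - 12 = (d + 3)*(d^2 + 3*d - 4) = (d + 3)*(d + 4)*(d - 1)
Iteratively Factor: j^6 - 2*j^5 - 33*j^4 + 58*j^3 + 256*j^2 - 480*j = (j - 2)*(j^5 - 33*j^3 - 8*j^2 + 240*j) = (j - 3)*(j - 2)*(j^4 + 3*j^3 - 24*j^2 - 80*j) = (j - 5)*(j - 3)*(j - 2)*(j^3 + 8*j^2 + 16*j) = (j - 5)*(j - 3)*(j - 2)*(j + 4)*(j^2 + 4*j) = (j - 5)*(j - 3)*(j - 2)*(j + 4)^2*(j)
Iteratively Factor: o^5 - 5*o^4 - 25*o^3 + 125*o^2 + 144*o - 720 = (o + 4)*(o^4 - 9*o^3 + 11*o^2 + 81*o - 180) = (o - 3)*(o + 4)*(o^3 - 6*o^2 - 7*o + 60) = (o - 3)*(o + 3)*(o + 4)*(o^2 - 9*o + 20) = (o - 4)*(o - 3)*(o + 3)*(o + 4)*(o - 5)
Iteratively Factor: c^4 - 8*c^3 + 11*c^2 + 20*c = (c)*(c^3 - 8*c^2 + 11*c + 20) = c*(c + 1)*(c^2 - 9*c + 20) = c*(c - 4)*(c + 1)*(c - 5)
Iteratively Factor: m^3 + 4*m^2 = (m)*(m^2 + 4*m) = m*(m + 4)*(m)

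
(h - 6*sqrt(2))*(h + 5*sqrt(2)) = h^2 - sqrt(2)*h - 60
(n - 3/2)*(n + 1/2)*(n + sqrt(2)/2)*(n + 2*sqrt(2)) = n^4 - n^3 + 5*sqrt(2)*n^3/2 - 5*sqrt(2)*n^2/2 + 5*n^2/4 - 15*sqrt(2)*n/8 - 2*n - 3/2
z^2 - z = z*(z - 1)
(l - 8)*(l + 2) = l^2 - 6*l - 16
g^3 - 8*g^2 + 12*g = g*(g - 6)*(g - 2)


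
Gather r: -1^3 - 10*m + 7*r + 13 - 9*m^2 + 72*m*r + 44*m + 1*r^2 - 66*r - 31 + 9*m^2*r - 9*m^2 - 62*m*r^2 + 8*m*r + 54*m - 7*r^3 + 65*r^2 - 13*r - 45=-18*m^2 + 88*m - 7*r^3 + r^2*(66 - 62*m) + r*(9*m^2 + 80*m - 72) - 64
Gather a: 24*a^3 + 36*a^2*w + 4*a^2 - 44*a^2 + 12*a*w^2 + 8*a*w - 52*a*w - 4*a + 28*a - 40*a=24*a^3 + a^2*(36*w - 40) + a*(12*w^2 - 44*w - 16)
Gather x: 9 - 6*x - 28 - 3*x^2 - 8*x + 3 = -3*x^2 - 14*x - 16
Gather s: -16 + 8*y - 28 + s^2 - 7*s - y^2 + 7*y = s^2 - 7*s - y^2 + 15*y - 44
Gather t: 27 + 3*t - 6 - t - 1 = 2*t + 20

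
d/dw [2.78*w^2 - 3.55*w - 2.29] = 5.56*w - 3.55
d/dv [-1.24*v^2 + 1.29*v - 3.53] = 1.29 - 2.48*v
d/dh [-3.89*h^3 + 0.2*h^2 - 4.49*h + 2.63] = -11.67*h^2 + 0.4*h - 4.49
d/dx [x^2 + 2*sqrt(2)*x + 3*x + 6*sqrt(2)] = 2*x + 2*sqrt(2) + 3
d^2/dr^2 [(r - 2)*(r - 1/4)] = 2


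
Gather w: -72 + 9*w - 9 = 9*w - 81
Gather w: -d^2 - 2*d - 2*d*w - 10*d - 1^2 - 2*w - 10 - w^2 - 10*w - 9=-d^2 - 12*d - w^2 + w*(-2*d - 12) - 20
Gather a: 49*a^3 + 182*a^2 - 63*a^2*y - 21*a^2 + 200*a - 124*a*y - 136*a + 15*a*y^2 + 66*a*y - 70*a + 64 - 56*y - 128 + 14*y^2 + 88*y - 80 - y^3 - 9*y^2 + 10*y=49*a^3 + a^2*(161 - 63*y) + a*(15*y^2 - 58*y - 6) - y^3 + 5*y^2 + 42*y - 144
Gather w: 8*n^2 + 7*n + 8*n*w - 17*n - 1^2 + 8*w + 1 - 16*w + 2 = 8*n^2 - 10*n + w*(8*n - 8) + 2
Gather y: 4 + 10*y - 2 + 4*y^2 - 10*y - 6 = 4*y^2 - 4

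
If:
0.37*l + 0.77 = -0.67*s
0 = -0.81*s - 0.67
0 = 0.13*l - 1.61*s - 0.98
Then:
No Solution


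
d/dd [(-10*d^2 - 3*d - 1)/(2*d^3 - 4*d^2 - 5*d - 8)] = (20*d^4 + 12*d^3 + 44*d^2 + 152*d + 19)/(4*d^6 - 16*d^5 - 4*d^4 + 8*d^3 + 89*d^2 + 80*d + 64)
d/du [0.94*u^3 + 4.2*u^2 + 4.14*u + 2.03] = 2.82*u^2 + 8.4*u + 4.14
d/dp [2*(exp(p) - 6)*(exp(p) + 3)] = (4*exp(p) - 6)*exp(p)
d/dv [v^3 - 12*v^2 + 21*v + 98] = 3*v^2 - 24*v + 21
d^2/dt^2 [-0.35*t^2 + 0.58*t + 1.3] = -0.700000000000000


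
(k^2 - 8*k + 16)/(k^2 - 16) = (k - 4)/(k + 4)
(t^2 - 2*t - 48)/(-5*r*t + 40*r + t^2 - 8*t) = (-t - 6)/(5*r - t)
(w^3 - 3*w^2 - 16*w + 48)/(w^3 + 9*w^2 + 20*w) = (w^2 - 7*w + 12)/(w*(w + 5))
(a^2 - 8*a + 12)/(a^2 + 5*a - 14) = (a - 6)/(a + 7)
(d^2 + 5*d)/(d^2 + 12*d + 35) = d/(d + 7)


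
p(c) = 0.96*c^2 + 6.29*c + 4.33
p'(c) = 1.92*c + 6.29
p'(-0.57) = 5.20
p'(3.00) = 12.05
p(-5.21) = -2.38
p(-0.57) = 1.06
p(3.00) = 31.84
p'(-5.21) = -3.71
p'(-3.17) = 0.20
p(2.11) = 21.88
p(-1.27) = -2.11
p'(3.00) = 12.05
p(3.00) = 31.84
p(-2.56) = -5.48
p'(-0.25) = 5.81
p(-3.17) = -5.96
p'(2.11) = 10.34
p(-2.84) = -5.79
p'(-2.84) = 0.84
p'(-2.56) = 1.37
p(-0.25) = 2.82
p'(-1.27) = 3.85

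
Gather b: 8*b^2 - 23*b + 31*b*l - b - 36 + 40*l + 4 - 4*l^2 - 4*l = 8*b^2 + b*(31*l - 24) - 4*l^2 + 36*l - 32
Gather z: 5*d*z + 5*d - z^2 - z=5*d - z^2 + z*(5*d - 1)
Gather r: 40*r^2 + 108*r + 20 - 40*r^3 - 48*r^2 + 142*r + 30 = -40*r^3 - 8*r^2 + 250*r + 50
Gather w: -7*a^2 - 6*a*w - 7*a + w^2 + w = -7*a^2 - 7*a + w^2 + w*(1 - 6*a)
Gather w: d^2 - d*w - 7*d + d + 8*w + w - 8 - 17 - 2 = d^2 - 6*d + w*(9 - d) - 27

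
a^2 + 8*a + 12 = (a + 2)*(a + 6)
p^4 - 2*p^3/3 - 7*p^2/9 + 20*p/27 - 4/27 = (p - 2/3)^2*(p - 1/3)*(p + 1)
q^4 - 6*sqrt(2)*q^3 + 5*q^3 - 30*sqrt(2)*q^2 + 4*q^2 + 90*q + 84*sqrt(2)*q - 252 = (q - 2)*(q + 7)*(q - 3*sqrt(2))^2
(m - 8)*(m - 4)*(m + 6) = m^3 - 6*m^2 - 40*m + 192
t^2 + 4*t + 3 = (t + 1)*(t + 3)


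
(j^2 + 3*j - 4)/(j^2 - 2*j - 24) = (j - 1)/(j - 6)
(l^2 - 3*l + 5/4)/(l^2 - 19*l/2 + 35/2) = (l - 1/2)/(l - 7)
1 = 1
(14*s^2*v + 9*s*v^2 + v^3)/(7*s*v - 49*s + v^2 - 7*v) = v*(2*s + v)/(v - 7)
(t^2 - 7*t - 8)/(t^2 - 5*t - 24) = (t + 1)/(t + 3)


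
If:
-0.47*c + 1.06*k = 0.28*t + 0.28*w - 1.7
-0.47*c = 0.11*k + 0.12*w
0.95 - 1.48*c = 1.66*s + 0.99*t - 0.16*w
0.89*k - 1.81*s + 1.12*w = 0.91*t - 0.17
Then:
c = 0.0312606254773201 - 0.171573095200864*w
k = -0.357824047778129*w - 0.133568127039459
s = 1.48185775643856*w - 2.7436369226506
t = 5.51330461201369 - 2.06662191393004*w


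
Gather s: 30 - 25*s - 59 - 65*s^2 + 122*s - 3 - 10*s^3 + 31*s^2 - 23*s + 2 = -10*s^3 - 34*s^2 + 74*s - 30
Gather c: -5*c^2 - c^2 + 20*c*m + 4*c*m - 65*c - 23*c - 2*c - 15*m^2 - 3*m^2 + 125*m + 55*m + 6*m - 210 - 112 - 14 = -6*c^2 + c*(24*m - 90) - 18*m^2 + 186*m - 336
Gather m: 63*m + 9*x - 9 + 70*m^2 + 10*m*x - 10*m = 70*m^2 + m*(10*x + 53) + 9*x - 9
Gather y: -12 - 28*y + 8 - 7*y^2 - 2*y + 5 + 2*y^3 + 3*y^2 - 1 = 2*y^3 - 4*y^2 - 30*y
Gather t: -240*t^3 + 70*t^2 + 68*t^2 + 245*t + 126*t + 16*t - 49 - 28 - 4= -240*t^3 + 138*t^2 + 387*t - 81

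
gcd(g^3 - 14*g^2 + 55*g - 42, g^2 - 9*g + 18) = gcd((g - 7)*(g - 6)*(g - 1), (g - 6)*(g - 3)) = g - 6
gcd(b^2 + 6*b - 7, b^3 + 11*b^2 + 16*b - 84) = b + 7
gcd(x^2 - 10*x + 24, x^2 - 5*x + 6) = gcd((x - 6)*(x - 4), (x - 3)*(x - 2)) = 1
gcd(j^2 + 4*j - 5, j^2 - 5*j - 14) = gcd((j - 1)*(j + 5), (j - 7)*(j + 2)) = 1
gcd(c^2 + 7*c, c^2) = c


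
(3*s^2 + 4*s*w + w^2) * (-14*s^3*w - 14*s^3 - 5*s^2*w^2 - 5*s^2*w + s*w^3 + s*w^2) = -42*s^5*w - 42*s^5 - 71*s^4*w^2 - 71*s^4*w - 31*s^3*w^3 - 31*s^3*w^2 - s^2*w^4 - s^2*w^3 + s*w^5 + s*w^4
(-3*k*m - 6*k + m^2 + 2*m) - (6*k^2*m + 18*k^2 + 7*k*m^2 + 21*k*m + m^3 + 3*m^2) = -6*k^2*m - 18*k^2 - 7*k*m^2 - 24*k*m - 6*k - m^3 - 2*m^2 + 2*m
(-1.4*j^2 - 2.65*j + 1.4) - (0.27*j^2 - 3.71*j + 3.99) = -1.67*j^2 + 1.06*j - 2.59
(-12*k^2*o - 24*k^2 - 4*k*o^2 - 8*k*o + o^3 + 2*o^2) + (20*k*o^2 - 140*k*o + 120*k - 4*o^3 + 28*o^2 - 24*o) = -12*k^2*o - 24*k^2 + 16*k*o^2 - 148*k*o + 120*k - 3*o^3 + 30*o^2 - 24*o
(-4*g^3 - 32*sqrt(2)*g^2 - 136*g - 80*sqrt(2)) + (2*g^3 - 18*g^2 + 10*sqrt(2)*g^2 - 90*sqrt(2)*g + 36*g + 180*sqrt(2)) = -2*g^3 - 22*sqrt(2)*g^2 - 18*g^2 - 90*sqrt(2)*g - 100*g + 100*sqrt(2)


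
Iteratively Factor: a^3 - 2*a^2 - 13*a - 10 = (a + 2)*(a^2 - 4*a - 5) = (a - 5)*(a + 2)*(a + 1)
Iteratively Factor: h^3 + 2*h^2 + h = (h + 1)*(h^2 + h) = h*(h + 1)*(h + 1)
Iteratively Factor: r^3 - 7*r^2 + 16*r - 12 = (r - 2)*(r^2 - 5*r + 6) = (r - 2)^2*(r - 3)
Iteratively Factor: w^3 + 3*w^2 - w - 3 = (w + 1)*(w^2 + 2*w - 3) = (w - 1)*(w + 1)*(w + 3)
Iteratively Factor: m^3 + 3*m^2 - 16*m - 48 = (m + 3)*(m^2 - 16) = (m + 3)*(m + 4)*(m - 4)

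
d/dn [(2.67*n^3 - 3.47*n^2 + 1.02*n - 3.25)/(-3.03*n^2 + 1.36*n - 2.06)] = (-8.0901*n^4 + 7.2624*n^3 - 18.1292*n^2 - 5.3986*n + 2.3188)/(9.1809*n^4 - 8.2416*n^3 + 14.3332*n^2 - 5.6032*n + 4.2436)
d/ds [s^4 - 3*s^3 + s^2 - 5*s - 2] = 4*s^3 - 9*s^2 + 2*s - 5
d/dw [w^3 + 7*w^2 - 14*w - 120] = 3*w^2 + 14*w - 14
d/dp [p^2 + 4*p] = 2*p + 4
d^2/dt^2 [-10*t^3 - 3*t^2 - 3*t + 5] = -60*t - 6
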